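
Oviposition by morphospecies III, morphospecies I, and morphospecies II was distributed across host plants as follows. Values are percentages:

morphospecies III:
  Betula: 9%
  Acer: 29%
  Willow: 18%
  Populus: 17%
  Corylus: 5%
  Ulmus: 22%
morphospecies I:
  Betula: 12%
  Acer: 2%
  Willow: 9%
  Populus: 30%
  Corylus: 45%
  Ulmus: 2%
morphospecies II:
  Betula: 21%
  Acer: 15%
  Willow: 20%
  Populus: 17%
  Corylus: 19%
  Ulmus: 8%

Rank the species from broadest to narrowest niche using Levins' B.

Convert percentages to proportions (divide by 100).
Σp_IIIᵢ² = 0.09² + 0.29² + 0.18² + 0.17² + 0.05² + 0.22² = 0.0081 + 0.0841 + 0.0324 + 0.0289 + 0.0025 + 0.0484 = 0.2044
B_III = 1 / 0.2044 = 4.8924
Σp_Iᵢ² = 0.12² + 0.02² + 0.09² + 0.30² + 0.45² + 0.02² = 0.0144 + 0.0004 + 0.0081 + 0.0900 + 0.2025 + 0.0004 = 0.3158
B_I = 1 / 0.3158 = 3.1666
Σp_IIᵢ² = 0.21² + 0.15² + 0.20² + 0.17² + 0.19² + 0.08² = 0.0441 + 0.0225 + 0.0400 + 0.0289 + 0.0361 + 0.0064 = 0.1780
B_II = 1 / 0.1780 = 5.6180
Ranking by B (broadest → narrowest): morphospecies II (5.62) > morphospecies III (4.89) > morphospecies I (3.17)

morphospecies II > morphospecies III > morphospecies I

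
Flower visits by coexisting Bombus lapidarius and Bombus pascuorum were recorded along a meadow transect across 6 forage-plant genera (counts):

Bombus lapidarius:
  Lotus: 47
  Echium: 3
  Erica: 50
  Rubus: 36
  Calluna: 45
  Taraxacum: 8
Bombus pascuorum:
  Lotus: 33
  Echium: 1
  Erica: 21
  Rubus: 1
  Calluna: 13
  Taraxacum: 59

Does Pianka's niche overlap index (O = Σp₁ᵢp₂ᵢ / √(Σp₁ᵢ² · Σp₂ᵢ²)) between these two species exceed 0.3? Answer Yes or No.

Yes

Proportions for Bombus lapidarius (n=189): 47/189=0.2487, 3/189=0.0159, 50/189=0.2646, 36/189=0.1905, 45/189=0.2381, 8/189=0.0423
Proportions for Bombus pascuorum (n=128): 33/128=0.2578, 1/128=0.0078, 21/128=0.1641, 1/128=0.0078, 13/128=0.1016, 59/128=0.4609
Σ p₁ᵢp₂ᵢ = 0.064115 + 0.000124 + 0.043421 + 0.001486 + 0.024191 + 0.019496 = 0.152833
Σp_1ᵢ² = 0.2487² + 0.0159² + 0.2646² + 0.1905² + 0.2381² + 0.0423² = 0.061852 + 0.000253 + 0.070013 + 0.036290 + 0.056692 + 0.001789 = 0.226889
Σp_2ᵢ² = 0.2578² + 0.0078² + 0.1641² + 0.0078² + 0.1016² + 0.4609² = 0.066461 + 0.000061 + 0.026929 + 0.000061 + 0.010323 + 0.212429 = 0.316264
O = 0.152833 / √(0.226889 × 0.316264) = 0.152833 / 0.2678746 = 0.5705
O = 0.5705 > 0.3 → Yes.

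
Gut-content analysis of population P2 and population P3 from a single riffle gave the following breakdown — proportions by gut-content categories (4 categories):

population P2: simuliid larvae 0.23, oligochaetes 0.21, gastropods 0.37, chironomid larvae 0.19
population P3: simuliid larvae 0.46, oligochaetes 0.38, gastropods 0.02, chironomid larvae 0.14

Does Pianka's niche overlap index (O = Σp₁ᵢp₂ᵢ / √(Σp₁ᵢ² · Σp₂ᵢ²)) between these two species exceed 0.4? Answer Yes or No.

Yes

Σ p₁ᵢp₂ᵢ = 0.1058 + 0.0798 + 0.0074 + 0.0266 = 0.2196
Σp_1ᵢ² = 0.23² + 0.21² + 0.37² + 0.19² = 0.0529 + 0.0441 + 0.1369 + 0.0361 = 0.2700
Σp_2ᵢ² = 0.46² + 0.38² + 0.02² + 0.14² = 0.2116 + 0.1444 + 0.0004 + 0.0196 = 0.3760
O = 0.2196 / √(0.2700 × 0.3760) = 0.2196 / 0.31862 = 0.6892
O = 0.6892 > 0.4 → Yes.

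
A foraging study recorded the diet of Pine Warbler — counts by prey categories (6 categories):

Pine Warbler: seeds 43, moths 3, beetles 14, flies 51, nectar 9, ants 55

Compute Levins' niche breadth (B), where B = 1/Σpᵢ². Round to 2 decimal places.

Proportions for Pine Warbler (n=175): 43/175=0.2457, 3/175=0.0171, 14/175=0.0800, 51/175=0.2914, 9/175=0.0514, 55/175=0.3143
Σpᵢ² = 0.2457² + 0.0171² + 0.0800² + 0.2914² + 0.0514² + 0.3143² = 0.060368 + 0.000292 + 0.006400 + 0.084914 + 0.002642 + 0.098784 = 0.253400
B = 1 / 0.253400 = 3.9463

3.95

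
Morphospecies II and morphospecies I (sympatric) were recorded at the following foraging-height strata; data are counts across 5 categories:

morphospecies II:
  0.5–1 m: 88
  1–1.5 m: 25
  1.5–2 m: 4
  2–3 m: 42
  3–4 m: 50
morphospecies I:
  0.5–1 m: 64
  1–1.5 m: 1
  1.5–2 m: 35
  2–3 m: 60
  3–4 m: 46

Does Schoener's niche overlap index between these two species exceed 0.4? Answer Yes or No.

Yes

Proportions for morphospecies II (n=209): 88/209=0.4211, 25/209=0.1196, 4/209=0.0191, 42/209=0.2010, 50/209=0.2392
Proportions for morphospecies I (n=206): 64/206=0.3107, 1/206=0.0049, 35/206=0.1699, 60/206=0.2913, 46/206=0.2233
Σ|p₁ᵢ − p₂ᵢ| = 0.1104 + 0.1147 + 0.1508 + 0.0903 + 0.0159 = 0.4821
D = 1 − ½ × 0.4821 = 1 − 0.24105 = 0.75895
D = 0.75895 > 0.4 → Yes.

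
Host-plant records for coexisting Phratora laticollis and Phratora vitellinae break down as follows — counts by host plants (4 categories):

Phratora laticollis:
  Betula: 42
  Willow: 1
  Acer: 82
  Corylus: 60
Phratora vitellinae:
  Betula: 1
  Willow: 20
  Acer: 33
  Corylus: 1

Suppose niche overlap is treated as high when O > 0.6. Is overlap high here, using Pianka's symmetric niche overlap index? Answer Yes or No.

Proportions for Phratora laticollis (n=185): 42/185=0.2270, 1/185=0.0054, 82/185=0.4432, 60/185=0.3243
Proportions for Phratora vitellinae (n=55): 1/55=0.0182, 20/55=0.3636, 33/55=0.6000, 1/55=0.0182
Σ p₁ᵢp₂ᵢ = 0.004131 + 0.001963 + 0.265920 + 0.005902 = 0.277916
Σp_1ᵢ² = 0.2270² + 0.0054² + 0.4432² + 0.3243² = 0.051529 + 0.000029 + 0.196426 + 0.105170 = 0.353154
Σp_2ᵢ² = 0.0182² + 0.3636² + 0.6000² + 0.0182² = 0.000331 + 0.132205 + 0.360000 + 0.000331 = 0.492867
O = 0.277916 / √(0.353154 × 0.492867) = 0.277916 / 0.4172025 = 0.6661
O = 0.6661 > 0.6 → Yes.

Yes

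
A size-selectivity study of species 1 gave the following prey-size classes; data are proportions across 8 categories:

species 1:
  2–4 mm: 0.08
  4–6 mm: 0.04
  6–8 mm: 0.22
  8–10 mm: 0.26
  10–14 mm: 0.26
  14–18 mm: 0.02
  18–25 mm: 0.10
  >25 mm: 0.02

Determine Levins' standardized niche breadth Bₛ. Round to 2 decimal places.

0.56

Σpᵢ² = 0.08² + 0.04² + 0.22² + 0.26² + 0.26² + 0.02² + 0.10² + 0.02² = 0.0064 + 0.0016 + 0.0484 + 0.0676 + 0.0676 + 0.0004 + 0.0100 + 0.0004 = 0.2024
B = 1 / 0.2024 = 4.9407
Bₛ = (B − 1)/(n − 1) = (4.9407 − 1)/(8 − 1) = 3.9407/7 = 0.5630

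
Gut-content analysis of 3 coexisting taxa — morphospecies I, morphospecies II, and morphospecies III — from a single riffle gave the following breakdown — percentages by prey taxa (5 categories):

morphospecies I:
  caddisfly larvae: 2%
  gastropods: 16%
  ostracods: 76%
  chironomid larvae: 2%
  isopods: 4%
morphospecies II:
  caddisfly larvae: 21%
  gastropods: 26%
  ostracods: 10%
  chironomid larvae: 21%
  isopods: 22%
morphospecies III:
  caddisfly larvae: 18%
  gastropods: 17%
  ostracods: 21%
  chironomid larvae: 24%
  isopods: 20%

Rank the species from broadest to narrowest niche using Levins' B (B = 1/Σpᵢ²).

Convert percentages to proportions (divide by 100).
Σp_Iᵢ² = 0.02² + 0.16² + 0.76² + 0.02² + 0.04² = 0.0004 + 0.0256 + 0.5776 + 0.0004 + 0.0016 = 0.6056
B_I = 1 / 0.6056 = 1.6513
Σp_IIᵢ² = 0.21² + 0.26² + 0.10² + 0.21² + 0.22² = 0.0441 + 0.0676 + 0.0100 + 0.0441 + 0.0484 = 0.2142
B_II = 1 / 0.2142 = 4.6685
Σp_IIIᵢ² = 0.18² + 0.17² + 0.21² + 0.24² + 0.20² = 0.0324 + 0.0289 + 0.0441 + 0.0576 + 0.0400 = 0.2030
B_III = 1 / 0.2030 = 4.9261
Ranking by B (broadest → narrowest): morphospecies III (4.93) > morphospecies II (4.67) > morphospecies I (1.65)

morphospecies III > morphospecies II > morphospecies I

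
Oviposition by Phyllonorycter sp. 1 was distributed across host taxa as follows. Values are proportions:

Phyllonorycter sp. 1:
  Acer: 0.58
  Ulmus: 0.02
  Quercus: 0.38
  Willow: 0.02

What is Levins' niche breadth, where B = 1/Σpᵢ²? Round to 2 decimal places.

Σpᵢ² = 0.58² + 0.02² + 0.38² + 0.02² = 0.3364 + 0.0004 + 0.1444 + 0.0004 = 0.4816
B = 1 / 0.4816 = 2.0764

2.08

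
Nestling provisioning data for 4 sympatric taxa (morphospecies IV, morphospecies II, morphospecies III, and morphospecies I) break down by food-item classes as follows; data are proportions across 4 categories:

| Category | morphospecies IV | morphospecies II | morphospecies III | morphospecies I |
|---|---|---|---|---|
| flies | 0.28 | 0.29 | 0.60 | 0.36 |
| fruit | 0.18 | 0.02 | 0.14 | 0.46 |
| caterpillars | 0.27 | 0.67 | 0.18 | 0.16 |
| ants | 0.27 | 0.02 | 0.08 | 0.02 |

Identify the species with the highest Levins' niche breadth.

Σp_IVᵢ² = 0.28² + 0.18² + 0.27² + 0.27² = 0.0784 + 0.0324 + 0.0729 + 0.0729 = 0.2566
B_IV = 1 / 0.2566 = 3.8971
Σp_IIᵢ² = 0.29² + 0.02² + 0.67² + 0.02² = 0.0841 + 0.0004 + 0.4489 + 0.0004 = 0.5338
B_II = 1 / 0.5338 = 1.8734
Σp_IIIᵢ² = 0.60² + 0.14² + 0.18² + 0.08² = 0.3600 + 0.0196 + 0.0324 + 0.0064 = 0.4184
B_III = 1 / 0.4184 = 2.3901
Σp_Iᵢ² = 0.36² + 0.46² + 0.16² + 0.02² = 0.1296 + 0.2116 + 0.0256 + 0.0004 = 0.3672
B_I = 1 / 0.3672 = 2.7233
Highest B → broadest niche (most generalist): morphospecies IV (B = 3.90).

morphospecies IV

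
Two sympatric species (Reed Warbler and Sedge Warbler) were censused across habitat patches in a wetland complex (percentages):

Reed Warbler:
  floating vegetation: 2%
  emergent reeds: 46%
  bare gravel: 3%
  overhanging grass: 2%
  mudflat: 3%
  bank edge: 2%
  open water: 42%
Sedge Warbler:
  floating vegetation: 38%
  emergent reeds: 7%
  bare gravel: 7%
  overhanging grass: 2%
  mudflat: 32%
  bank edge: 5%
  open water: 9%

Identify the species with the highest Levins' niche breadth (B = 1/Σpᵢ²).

Convert percentages to proportions (divide by 100).
Σp_Reedᵢ² = 0.02² + 0.46² + 0.03² + 0.02² + 0.03² + 0.02² + 0.42² = 0.0004 + 0.2116 + 0.0009 + 0.0004 + 0.0009 + 0.0004 + 0.1764 = 0.3910
B_Reed = 1 / 0.3910 = 2.5575
Σp_Sedgᵢ² = 0.38² + 0.07² + 0.07² + 0.02² + 0.32² + 0.05² + 0.09² = 0.1444 + 0.0049 + 0.0049 + 0.0004 + 0.1024 + 0.0025 + 0.0081 = 0.2676
B_Sedg = 1 / 0.2676 = 3.7369
Highest B → broadest niche (most generalist): Sedge Warbler (B = 3.74).

Sedge Warbler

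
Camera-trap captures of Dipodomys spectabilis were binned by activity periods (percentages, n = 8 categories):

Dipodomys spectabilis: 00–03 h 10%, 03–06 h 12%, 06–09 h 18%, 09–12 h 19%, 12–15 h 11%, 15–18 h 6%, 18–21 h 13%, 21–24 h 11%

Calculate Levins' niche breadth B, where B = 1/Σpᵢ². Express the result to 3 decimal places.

Convert percentages to proportions (divide by 100).
Σpᵢ² = 0.10² + 0.12² + 0.18² + 0.19² + 0.11² + 0.06² + 0.13² + 0.11² = 0.0100 + 0.0144 + 0.0324 + 0.0361 + 0.0121 + 0.0036 + 0.0169 + 0.0121 = 0.1376
B = 1 / 0.1376 = 7.26744

7.267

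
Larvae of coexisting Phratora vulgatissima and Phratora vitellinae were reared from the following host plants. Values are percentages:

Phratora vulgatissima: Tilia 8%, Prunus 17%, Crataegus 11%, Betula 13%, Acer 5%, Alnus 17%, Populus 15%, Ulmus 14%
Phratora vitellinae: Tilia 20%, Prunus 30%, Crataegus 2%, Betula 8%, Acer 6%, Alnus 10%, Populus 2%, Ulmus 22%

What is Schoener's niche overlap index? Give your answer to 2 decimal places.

Convert percentages to proportions (divide by 100).
Σ|p₁ᵢ − p₂ᵢ| = 0.12 + 0.13 + 0.09 + 0.05 + 0.01 + 0.07 + 0.13 + 0.08 = 0.68
D = 1 − ½ × 0.68 = 1 − 0.340 = 0.6600

0.66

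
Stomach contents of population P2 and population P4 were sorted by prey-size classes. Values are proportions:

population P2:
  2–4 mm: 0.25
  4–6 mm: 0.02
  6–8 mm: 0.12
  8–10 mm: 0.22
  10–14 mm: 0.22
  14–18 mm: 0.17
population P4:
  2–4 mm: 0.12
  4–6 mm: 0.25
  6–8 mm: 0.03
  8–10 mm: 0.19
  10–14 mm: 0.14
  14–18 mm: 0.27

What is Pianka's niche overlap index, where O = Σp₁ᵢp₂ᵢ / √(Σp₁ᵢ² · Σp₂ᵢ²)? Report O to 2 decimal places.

0.77

Σ p₁ᵢp₂ᵢ = 0.0300 + 0.0050 + 0.0036 + 0.0418 + 0.0308 + 0.0459 = 0.1571
Σp_1ᵢ² = 0.25² + 0.02² + 0.12² + 0.22² + 0.22² + 0.17² = 0.0625 + 0.0004 + 0.0144 + 0.0484 + 0.0484 + 0.0289 = 0.2030
Σp_2ᵢ² = 0.12² + 0.25² + 0.03² + 0.19² + 0.14² + 0.27² = 0.0144 + 0.0625 + 0.0009 + 0.0361 + 0.0196 + 0.0729 = 0.2064
O = 0.1571 / √(0.2030 × 0.2064) = 0.1571 / 0.20469 = 0.7675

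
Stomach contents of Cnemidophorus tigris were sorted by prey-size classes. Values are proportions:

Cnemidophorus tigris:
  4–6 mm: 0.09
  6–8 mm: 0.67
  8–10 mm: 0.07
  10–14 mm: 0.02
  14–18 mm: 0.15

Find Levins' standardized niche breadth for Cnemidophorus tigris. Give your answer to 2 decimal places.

0.27

Σpᵢ² = 0.09² + 0.67² + 0.07² + 0.02² + 0.15² = 0.0081 + 0.4489 + 0.0049 + 0.0004 + 0.0225 = 0.4848
B = 1 / 0.4848 = 2.0627
Bₛ = (B − 1)/(n − 1) = (2.0627 − 1)/(5 − 1) = 1.0627/4 = 0.2657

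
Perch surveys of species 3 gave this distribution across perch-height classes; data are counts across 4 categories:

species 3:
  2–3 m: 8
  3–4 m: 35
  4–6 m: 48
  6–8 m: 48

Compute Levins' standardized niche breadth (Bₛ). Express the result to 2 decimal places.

Proportions for species 3 (n=139): 8/139=0.0576, 35/139=0.2518, 48/139=0.3453, 48/139=0.3453
Σpᵢ² = 0.0576² + 0.2518² + 0.3453² + 0.3453² = 0.003318 + 0.063403 + 0.119232 + 0.119232 = 0.305185
B = 1 / 0.305185 = 3.2767
Bₛ = (B − 1)/(n − 1) = (3.2767 − 1)/(4 − 1) = 2.2767/3 = 0.7589

0.76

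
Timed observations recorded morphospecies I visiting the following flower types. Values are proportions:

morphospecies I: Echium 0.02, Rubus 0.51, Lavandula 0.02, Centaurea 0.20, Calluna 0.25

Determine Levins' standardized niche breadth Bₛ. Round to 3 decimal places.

Σpᵢ² = 0.02² + 0.51² + 0.02² + 0.20² + 0.25² = 0.0004 + 0.2601 + 0.0004 + 0.0400 + 0.0625 = 0.3634
B = 1 / 0.3634 = 2.75179
Bₛ = (B − 1)/(n − 1) = (2.75179 − 1)/(5 − 1) = 1.75179/4 = 0.43795

0.438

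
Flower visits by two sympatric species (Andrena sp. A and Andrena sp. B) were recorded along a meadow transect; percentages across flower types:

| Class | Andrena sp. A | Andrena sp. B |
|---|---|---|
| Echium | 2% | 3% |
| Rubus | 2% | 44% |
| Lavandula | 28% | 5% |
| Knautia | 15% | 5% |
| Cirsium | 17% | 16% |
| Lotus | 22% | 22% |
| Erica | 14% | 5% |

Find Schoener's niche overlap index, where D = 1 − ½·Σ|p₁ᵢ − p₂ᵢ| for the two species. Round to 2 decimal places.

0.57

Convert percentages to proportions (divide by 100).
Σ|p₁ᵢ − p₂ᵢ| = 0.01 + 0.42 + 0.23 + 0.10 + 0.01 + 0.00 + 0.09 = 0.86
D = 1 − ½ × 0.86 = 1 − 0.430 = 0.5700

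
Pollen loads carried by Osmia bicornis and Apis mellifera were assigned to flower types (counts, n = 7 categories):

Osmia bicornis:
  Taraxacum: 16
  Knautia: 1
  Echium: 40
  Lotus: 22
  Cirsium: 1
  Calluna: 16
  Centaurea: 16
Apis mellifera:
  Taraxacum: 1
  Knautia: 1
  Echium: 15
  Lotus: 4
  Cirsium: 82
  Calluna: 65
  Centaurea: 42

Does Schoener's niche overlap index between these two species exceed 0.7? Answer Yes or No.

No

Proportions for Osmia bicornis (n=112): 16/112=0.1429, 1/112=0.0089, 40/112=0.3571, 22/112=0.1964, 1/112=0.0089, 16/112=0.1429, 16/112=0.1429
Proportions for Apis mellifera (n=210): 1/210=0.0048, 1/210=0.0048, 15/210=0.0714, 4/210=0.0190, 82/210=0.3905, 65/210=0.3095, 42/210=0.2000
Σ|p₁ᵢ − p₂ᵢ| = 0.1381 + 0.0041 + 0.2857 + 0.1774 + 0.3816 + 0.1666 + 0.0571 = 1.2106
D = 1 − ½ × 1.2106 = 1 − 0.60530 = 0.39470
D = 0.39470 < 0.7 → No.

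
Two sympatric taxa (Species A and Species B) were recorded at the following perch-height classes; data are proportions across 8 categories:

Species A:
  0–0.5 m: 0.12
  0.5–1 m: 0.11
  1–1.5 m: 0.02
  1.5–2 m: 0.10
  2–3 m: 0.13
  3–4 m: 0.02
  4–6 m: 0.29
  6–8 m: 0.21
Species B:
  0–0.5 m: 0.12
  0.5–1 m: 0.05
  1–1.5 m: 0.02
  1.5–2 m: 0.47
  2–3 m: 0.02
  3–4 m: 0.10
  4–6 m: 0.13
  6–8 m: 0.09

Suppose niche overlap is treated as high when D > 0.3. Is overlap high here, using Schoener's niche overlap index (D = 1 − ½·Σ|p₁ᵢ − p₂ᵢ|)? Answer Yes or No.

Yes

Σ|p₁ᵢ − p₂ᵢ| = 0.00 + 0.06 + 0.00 + 0.37 + 0.11 + 0.08 + 0.16 + 0.12 = 0.90
D = 1 − ½ × 0.90 = 1 − 0.450 = 0.5500
D = 0.5500 > 0.3 → Yes.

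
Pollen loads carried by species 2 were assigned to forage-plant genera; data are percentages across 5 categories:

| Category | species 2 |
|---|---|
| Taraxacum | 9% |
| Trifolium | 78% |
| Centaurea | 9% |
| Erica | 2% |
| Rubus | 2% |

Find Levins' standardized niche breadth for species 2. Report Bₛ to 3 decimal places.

Convert percentages to proportions (divide by 100).
Σpᵢ² = 0.09² + 0.78² + 0.09² + 0.02² + 0.02² = 0.0081 + 0.6084 + 0.0081 + 0.0004 + 0.0004 = 0.6254
B = 1 / 0.6254 = 1.59898
Bₛ = (B − 1)/(n − 1) = (1.59898 − 1)/(5 − 1) = 0.59898/4 = 0.14975

0.150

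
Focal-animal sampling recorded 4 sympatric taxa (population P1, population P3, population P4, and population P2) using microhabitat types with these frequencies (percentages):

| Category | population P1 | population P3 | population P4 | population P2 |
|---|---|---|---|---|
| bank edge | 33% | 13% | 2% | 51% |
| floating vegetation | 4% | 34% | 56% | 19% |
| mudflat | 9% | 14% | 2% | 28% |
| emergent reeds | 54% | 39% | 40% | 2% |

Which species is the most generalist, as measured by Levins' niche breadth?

Convert percentages to proportions (divide by 100).
Σp_P1ᵢ² = 0.33² + 0.04² + 0.09² + 0.54² = 0.1089 + 0.0016 + 0.0081 + 0.2916 = 0.4102
B_P1 = 1 / 0.4102 = 2.4378
Σp_P3ᵢ² = 0.13² + 0.34² + 0.14² + 0.39² = 0.0169 + 0.1156 + 0.0196 + 0.1521 = 0.3042
B_P3 = 1 / 0.3042 = 3.2873
Σp_P4ᵢ² = 0.02² + 0.56² + 0.02² + 0.40² = 0.0004 + 0.3136 + 0.0004 + 0.1600 = 0.4744
B_P4 = 1 / 0.4744 = 2.1079
Σp_P2ᵢ² = 0.51² + 0.19² + 0.28² + 0.02² = 0.2601 + 0.0361 + 0.0784 + 0.0004 = 0.3750
B_P2 = 1 / 0.3750 = 2.6667
Highest B → broadest niche (most generalist): population P3 (B = 3.29).

population P3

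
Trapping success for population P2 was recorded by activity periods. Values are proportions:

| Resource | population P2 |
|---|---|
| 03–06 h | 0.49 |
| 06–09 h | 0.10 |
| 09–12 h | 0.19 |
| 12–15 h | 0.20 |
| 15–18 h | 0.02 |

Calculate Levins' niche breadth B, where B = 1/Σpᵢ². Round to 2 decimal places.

3.06

Σpᵢ² = 0.49² + 0.10² + 0.19² + 0.20² + 0.02² = 0.2401 + 0.0100 + 0.0361 + 0.0400 + 0.0004 = 0.3266
B = 1 / 0.3266 = 3.0618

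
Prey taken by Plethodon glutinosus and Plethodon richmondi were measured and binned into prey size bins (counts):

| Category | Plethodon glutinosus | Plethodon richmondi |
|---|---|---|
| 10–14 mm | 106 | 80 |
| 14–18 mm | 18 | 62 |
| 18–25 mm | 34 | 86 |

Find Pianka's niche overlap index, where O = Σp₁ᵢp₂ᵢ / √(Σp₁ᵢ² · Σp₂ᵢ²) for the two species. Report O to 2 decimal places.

Proportions for Plethodon glutinosus (n=158): 106/158=0.6709, 18/158=0.1139, 34/158=0.2152
Proportions for Plethodon richmondi (n=228): 80/228=0.3509, 62/228=0.2719, 86/228=0.3772
Σ p₁ᵢp₂ᵢ = 0.235419 + 0.030969 + 0.081173 = 0.347561
Σp_1ᵢ² = 0.6709² + 0.1139² + 0.2152² = 0.450107 + 0.012973 + 0.046311 = 0.509391
Σp_2ᵢ² = 0.3509² + 0.2719² + 0.3772² = 0.123131 + 0.073930 + 0.142280 = 0.339341
O = 0.347561 / √(0.509391 × 0.339341) = 0.347561 / 0.4157611 = 0.8360

0.84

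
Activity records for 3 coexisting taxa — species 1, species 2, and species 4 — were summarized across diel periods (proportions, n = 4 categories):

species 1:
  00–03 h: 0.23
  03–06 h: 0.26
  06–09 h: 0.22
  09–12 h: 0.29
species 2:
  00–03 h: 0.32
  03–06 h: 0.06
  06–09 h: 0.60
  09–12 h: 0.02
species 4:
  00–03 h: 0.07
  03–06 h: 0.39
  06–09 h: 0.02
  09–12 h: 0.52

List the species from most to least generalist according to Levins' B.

species 1 > species 4 > species 2

Σp_1ᵢ² = 0.23² + 0.26² + 0.22² + 0.29² = 0.0529 + 0.0676 + 0.0484 + 0.0841 = 0.2530
B_1 = 1 / 0.2530 = 3.9526
Σp_2ᵢ² = 0.32² + 0.06² + 0.60² + 0.02² = 0.1024 + 0.0036 + 0.3600 + 0.0004 = 0.4664
B_2 = 1 / 0.4664 = 2.1441
Σp_4ᵢ² = 0.07² + 0.39² + 0.02² + 0.52² = 0.0049 + 0.1521 + 0.0004 + 0.2704 = 0.4278
B_4 = 1 / 0.4278 = 2.3375
Ranking by B (broadest → narrowest): species 1 (3.95) > species 4 (2.34) > species 2 (2.14)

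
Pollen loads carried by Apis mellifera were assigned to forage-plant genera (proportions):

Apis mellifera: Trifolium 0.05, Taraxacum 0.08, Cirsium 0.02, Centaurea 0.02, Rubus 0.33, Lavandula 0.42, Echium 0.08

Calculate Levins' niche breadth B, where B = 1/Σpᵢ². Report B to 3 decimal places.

3.318

Σpᵢ² = 0.05² + 0.08² + 0.02² + 0.02² + 0.33² + 0.42² + 0.08² = 0.0025 + 0.0064 + 0.0004 + 0.0004 + 0.1089 + 0.1764 + 0.0064 = 0.3014
B = 1 / 0.3014 = 3.31785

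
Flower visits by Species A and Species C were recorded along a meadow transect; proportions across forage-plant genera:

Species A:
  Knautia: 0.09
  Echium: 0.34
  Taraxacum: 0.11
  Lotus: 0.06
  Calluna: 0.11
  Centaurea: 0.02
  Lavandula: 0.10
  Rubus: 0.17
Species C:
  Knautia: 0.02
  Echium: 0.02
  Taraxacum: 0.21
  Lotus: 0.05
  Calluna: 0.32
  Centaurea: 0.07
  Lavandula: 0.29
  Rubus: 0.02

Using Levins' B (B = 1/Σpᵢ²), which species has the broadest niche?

Species A

Σp_Aᵢ² = 0.09² + 0.34² + 0.11² + 0.06² + 0.11² + 0.02² + 0.10² + 0.17² = 0.0081 + 0.1156 + 0.0121 + 0.0036 + 0.0121 + 0.0004 + 0.0100 + 0.0289 = 0.1908
B_A = 1 / 0.1908 = 5.2411
Σp_Cᵢ² = 0.02² + 0.02² + 0.21² + 0.05² + 0.32² + 0.07² + 0.29² + 0.02² = 0.0004 + 0.0004 + 0.0441 + 0.0025 + 0.1024 + 0.0049 + 0.0841 + 0.0004 = 0.2392
B_C = 1 / 0.2392 = 4.1806
Highest B → broadest niche (most generalist): Species A (B = 5.24).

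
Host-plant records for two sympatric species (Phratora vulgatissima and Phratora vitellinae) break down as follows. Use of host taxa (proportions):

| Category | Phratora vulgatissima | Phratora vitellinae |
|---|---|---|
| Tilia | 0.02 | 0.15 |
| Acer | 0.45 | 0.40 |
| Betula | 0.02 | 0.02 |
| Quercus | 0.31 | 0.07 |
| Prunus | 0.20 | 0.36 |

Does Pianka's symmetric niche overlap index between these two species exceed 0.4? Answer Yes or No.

Σ p₁ᵢp₂ᵢ = 0.0030 + 0.1800 + 0.0004 + 0.0217 + 0.0720 = 0.2771
Σp_1ᵢ² = 0.02² + 0.45² + 0.02² + 0.31² + 0.20² = 0.0004 + 0.2025 + 0.0004 + 0.0961 + 0.0400 = 0.3394
Σp_2ᵢ² = 0.15² + 0.40² + 0.02² + 0.07² + 0.36² = 0.0225 + 0.1600 + 0.0004 + 0.0049 + 0.1296 = 0.3174
O = 0.2771 / √(0.3394 × 0.3174) = 0.2771 / 0.32822 = 0.8443
O = 0.8443 > 0.4 → Yes.

Yes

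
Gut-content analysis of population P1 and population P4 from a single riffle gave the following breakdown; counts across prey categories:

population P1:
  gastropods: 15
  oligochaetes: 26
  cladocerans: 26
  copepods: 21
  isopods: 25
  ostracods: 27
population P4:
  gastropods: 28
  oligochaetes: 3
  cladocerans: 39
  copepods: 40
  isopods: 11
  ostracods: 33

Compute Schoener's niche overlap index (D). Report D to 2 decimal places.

Proportions for population P1 (n=140): 15/140=0.1071, 26/140=0.1857, 26/140=0.1857, 21/140=0.1500, 25/140=0.1786, 27/140=0.1929
Proportions for population P4 (n=154): 28/154=0.1818, 3/154=0.0195, 39/154=0.2532, 40/154=0.2597, 11/154=0.0714, 33/154=0.2143
Σ|p₁ᵢ − p₂ᵢ| = 0.0747 + 0.1662 + 0.0675 + 0.1097 + 0.1072 + 0.0214 = 0.5467
D = 1 − ½ × 0.5467 = 1 − 0.27335 = 0.72665

0.73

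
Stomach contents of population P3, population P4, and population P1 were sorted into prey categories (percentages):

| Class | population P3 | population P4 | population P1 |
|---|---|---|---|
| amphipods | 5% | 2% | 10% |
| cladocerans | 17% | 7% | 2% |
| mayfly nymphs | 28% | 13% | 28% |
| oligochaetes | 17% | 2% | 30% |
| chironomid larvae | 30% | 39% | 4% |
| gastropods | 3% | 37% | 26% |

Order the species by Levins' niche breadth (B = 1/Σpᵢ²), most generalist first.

Convert percentages to proportions (divide by 100).
Σp_P3ᵢ² = 0.05² + 0.17² + 0.28² + 0.17² + 0.30² + 0.03² = 0.0025 + 0.0289 + 0.0784 + 0.0289 + 0.0900 + 0.0009 = 0.2296
B_P3 = 1 / 0.2296 = 4.3554
Σp_P4ᵢ² = 0.02² + 0.07² + 0.13² + 0.02² + 0.39² + 0.37² = 0.0004 + 0.0049 + 0.0169 + 0.0004 + 0.1521 + 0.1369 = 0.3116
B_P4 = 1 / 0.3116 = 3.2092
Σp_P1ᵢ² = 0.10² + 0.02² + 0.28² + 0.30² + 0.04² + 0.26² = 0.0100 + 0.0004 + 0.0784 + 0.0900 + 0.0016 + 0.0676 = 0.2480
B_P1 = 1 / 0.2480 = 4.0323
Ranking by B (broadest → narrowest): population P3 (4.36) > population P1 (4.03) > population P4 (3.21)

population P3 > population P1 > population P4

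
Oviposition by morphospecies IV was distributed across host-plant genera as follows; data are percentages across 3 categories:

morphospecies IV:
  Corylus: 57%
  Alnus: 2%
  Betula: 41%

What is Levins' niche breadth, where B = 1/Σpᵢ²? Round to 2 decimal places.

2.03

Convert percentages to proportions (divide by 100).
Σpᵢ² = 0.57² + 0.02² + 0.41² = 0.3249 + 0.0004 + 0.1681 = 0.4934
B = 1 / 0.4934 = 2.0268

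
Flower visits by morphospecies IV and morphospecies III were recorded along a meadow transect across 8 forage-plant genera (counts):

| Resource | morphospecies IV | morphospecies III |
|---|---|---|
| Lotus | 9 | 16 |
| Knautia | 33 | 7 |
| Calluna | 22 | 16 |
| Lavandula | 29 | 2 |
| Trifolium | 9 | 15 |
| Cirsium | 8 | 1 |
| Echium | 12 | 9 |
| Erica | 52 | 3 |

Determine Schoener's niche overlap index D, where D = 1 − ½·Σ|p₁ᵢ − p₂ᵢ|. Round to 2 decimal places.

Proportions for morphospecies IV (n=174): 9/174=0.0517, 33/174=0.1897, 22/174=0.1264, 29/174=0.1667, 9/174=0.0517, 8/174=0.0460, 12/174=0.0690, 52/174=0.2989
Proportions for morphospecies III (n=69): 16/69=0.2319, 7/69=0.1014, 16/69=0.2319, 2/69=0.0290, 15/69=0.2174, 1/69=0.0145, 9/69=0.1304, 3/69=0.0435
Σ|p₁ᵢ − p₂ᵢ| = 0.1802 + 0.0883 + 0.1055 + 0.1377 + 0.1657 + 0.0315 + 0.0614 + 0.2554 = 1.0257
D = 1 − ½ × 1.0257 = 1 − 0.51285 = 0.48715

0.49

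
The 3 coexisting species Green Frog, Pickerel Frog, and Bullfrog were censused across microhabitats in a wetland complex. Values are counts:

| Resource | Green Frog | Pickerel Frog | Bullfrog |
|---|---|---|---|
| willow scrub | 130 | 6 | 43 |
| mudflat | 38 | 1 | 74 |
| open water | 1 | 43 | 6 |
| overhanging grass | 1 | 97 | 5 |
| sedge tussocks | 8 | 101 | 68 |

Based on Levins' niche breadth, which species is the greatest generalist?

Bullfrog

Proportions for Green Frog (n=178): 130/178=0.7303, 38/178=0.2135, 1/178=0.0056, 1/178=0.0056, 8/178=0.0449
Proportions for Pickerel Frog (n=248): 6/248=0.0242, 1/248=0.0040, 43/248=0.1734, 97/248=0.3911, 101/248=0.4073
Proportions for Bullfrog (n=196): 43/196=0.2194, 74/196=0.3776, 6/196=0.0306, 5/196=0.0255, 68/196=0.3469
Σp_Greeᵢ² = 0.7303² + 0.2135² + 0.0056² + 0.0056² + 0.0449² = 0.533338 + 0.045582 + 0.000031 + 0.000031 + 0.002016 = 0.580998
B_Gree = 1 / 0.580998 = 1.7212
Σp_Pickᵢ² = 0.0242² + 0.0040² + 0.1734² + 0.3911² + 0.4073² = 0.000586 + 0.000016 + 0.030068 + 0.152959 + 0.165893 = 0.349522
B_Pick = 1 / 0.349522 = 2.8611
Σp_Bullᵢ² = 0.2194² + 0.3776² + 0.0306² + 0.0255² + 0.3469² = 0.048136 + 0.142582 + 0.000936 + 0.000650 + 0.120340 = 0.312644
B_Bull = 1 / 0.312644 = 3.1985
Highest B → broadest niche (most generalist): Bullfrog (B = 3.20).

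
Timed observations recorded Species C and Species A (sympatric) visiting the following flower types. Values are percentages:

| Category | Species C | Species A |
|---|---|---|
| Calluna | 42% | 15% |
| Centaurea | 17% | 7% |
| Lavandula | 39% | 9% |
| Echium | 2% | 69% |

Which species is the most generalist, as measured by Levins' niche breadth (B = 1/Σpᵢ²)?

Convert percentages to proportions (divide by 100).
Σp_Cᵢ² = 0.42² + 0.17² + 0.39² + 0.02² = 0.1764 + 0.0289 + 0.1521 + 0.0004 = 0.3578
B_C = 1 / 0.3578 = 2.7949
Σp_Aᵢ² = 0.15² + 0.07² + 0.09² + 0.69² = 0.0225 + 0.0049 + 0.0081 + 0.4761 = 0.5116
B_A = 1 / 0.5116 = 1.9547
Highest B → broadest niche (most generalist): Species C (B = 2.79).

Species C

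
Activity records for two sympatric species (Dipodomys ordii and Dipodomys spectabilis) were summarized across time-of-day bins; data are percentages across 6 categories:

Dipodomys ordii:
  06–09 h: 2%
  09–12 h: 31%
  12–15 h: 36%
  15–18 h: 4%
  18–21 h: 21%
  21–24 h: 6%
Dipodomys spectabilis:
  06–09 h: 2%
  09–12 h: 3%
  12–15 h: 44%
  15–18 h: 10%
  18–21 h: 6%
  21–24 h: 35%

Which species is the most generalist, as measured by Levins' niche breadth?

Dipodomys ordii

Convert percentages to proportions (divide by 100).
Σp_ordiᵢ² = 0.02² + 0.31² + 0.36² + 0.04² + 0.21² + 0.06² = 0.0004 + 0.0961 + 0.1296 + 0.0016 + 0.0441 + 0.0036 = 0.2754
B_ordi = 1 / 0.2754 = 3.6311
Σp_specᵢ² = 0.02² + 0.03² + 0.44² + 0.10² + 0.06² + 0.35² = 0.0004 + 0.0009 + 0.1936 + 0.0100 + 0.0036 + 0.1225 = 0.3310
B_spec = 1 / 0.3310 = 3.0211
Highest B → broadest niche (most generalist): Dipodomys ordii (B = 3.63).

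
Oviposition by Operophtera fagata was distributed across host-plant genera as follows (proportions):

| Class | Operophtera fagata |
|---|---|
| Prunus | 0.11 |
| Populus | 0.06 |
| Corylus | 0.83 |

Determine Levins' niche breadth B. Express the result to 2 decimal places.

1.42

Σpᵢ² = 0.11² + 0.06² + 0.83² = 0.0121 + 0.0036 + 0.6889 = 0.7046
B = 1 / 0.7046 = 1.4192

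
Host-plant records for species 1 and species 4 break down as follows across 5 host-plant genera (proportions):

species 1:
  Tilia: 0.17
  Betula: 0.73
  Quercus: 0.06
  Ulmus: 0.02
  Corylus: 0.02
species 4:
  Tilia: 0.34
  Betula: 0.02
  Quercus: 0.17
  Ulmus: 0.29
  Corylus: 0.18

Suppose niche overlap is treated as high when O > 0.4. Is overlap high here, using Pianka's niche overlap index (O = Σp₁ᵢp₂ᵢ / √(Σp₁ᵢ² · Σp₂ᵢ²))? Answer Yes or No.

No

Σ p₁ᵢp₂ᵢ = 0.0578 + 0.0146 + 0.0102 + 0.0058 + 0.0036 = 0.0920
Σp_1ᵢ² = 0.17² + 0.73² + 0.06² + 0.02² + 0.02² = 0.0289 + 0.5329 + 0.0036 + 0.0004 + 0.0004 = 0.5662
Σp_2ᵢ² = 0.34² + 0.02² + 0.17² + 0.29² + 0.18² = 0.1156 + 0.0004 + 0.0289 + 0.0841 + 0.0324 = 0.2614
O = 0.0920 / √(0.5662 × 0.2614) = 0.0920 / 0.38471 = 0.2391
O = 0.2391 < 0.4 → No.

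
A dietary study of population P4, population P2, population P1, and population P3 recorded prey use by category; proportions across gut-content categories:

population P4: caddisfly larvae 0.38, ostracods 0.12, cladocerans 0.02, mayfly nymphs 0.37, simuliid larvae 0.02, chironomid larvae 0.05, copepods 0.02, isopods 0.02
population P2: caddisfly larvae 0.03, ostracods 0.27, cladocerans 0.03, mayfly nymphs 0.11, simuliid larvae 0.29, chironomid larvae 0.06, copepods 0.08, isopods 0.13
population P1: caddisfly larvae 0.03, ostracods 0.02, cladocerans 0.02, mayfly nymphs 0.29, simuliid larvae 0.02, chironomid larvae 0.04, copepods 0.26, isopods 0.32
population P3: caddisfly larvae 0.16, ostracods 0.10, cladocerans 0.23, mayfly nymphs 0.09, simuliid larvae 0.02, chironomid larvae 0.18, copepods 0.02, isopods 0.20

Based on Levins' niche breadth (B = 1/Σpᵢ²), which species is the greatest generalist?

population P3

Σp_P4ᵢ² = 0.38² + 0.12² + 0.02² + 0.37² + 0.02² + 0.05² + 0.02² + 0.02² = 0.1444 + 0.0144 + 0.0004 + 0.1369 + 0.0004 + 0.0025 + 0.0004 + 0.0004 = 0.2998
B_P4 = 1 / 0.2998 = 3.3356
Σp_P2ᵢ² = 0.03² + 0.27² + 0.03² + 0.11² + 0.29² + 0.06² + 0.08² + 0.13² = 0.0009 + 0.0729 + 0.0009 + 0.0121 + 0.0841 + 0.0036 + 0.0064 + 0.0169 = 0.1978
B_P2 = 1 / 0.1978 = 5.0556
Σp_P1ᵢ² = 0.03² + 0.02² + 0.02² + 0.29² + 0.02² + 0.04² + 0.26² + 0.32² = 0.0009 + 0.0004 + 0.0004 + 0.0841 + 0.0004 + 0.0016 + 0.0676 + 0.1024 = 0.2578
B_P1 = 1 / 0.2578 = 3.8790
Σp_P3ᵢ² = 0.16² + 0.10² + 0.23² + 0.09² + 0.02² + 0.18² + 0.02² + 0.20² = 0.0256 + 0.0100 + 0.0529 + 0.0081 + 0.0004 + 0.0324 + 0.0004 + 0.0400 = 0.1698
B_P3 = 1 / 0.1698 = 5.8893
Highest B → broadest niche (most generalist): population P3 (B = 5.89).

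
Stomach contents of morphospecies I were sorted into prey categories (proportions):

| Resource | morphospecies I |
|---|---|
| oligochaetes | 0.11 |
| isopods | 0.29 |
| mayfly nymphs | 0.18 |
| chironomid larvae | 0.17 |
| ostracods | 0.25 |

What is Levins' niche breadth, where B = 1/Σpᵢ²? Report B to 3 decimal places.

Σpᵢ² = 0.11² + 0.29² + 0.18² + 0.17² + 0.25² = 0.0121 + 0.0841 + 0.0324 + 0.0289 + 0.0625 = 0.2200
B = 1 / 0.2200 = 4.54545

4.545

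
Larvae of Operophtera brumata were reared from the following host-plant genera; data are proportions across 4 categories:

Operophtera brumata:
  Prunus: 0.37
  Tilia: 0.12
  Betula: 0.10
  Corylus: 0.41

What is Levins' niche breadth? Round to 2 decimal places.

3.04

Σpᵢ² = 0.37² + 0.12² + 0.10² + 0.41² = 0.1369 + 0.0144 + 0.0100 + 0.1681 = 0.3294
B = 1 / 0.3294 = 3.0358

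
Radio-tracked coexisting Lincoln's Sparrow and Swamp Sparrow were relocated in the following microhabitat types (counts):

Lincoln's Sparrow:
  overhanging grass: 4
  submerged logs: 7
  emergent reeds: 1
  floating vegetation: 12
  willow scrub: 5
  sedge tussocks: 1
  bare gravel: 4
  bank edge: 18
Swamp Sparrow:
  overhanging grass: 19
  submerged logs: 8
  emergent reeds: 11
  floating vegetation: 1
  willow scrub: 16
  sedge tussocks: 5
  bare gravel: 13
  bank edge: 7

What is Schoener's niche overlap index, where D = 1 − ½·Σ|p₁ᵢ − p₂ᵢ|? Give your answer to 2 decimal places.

Proportions for Lincoln's Sparrow (n=52): 4/52=0.0769, 7/52=0.1346, 1/52=0.0192, 12/52=0.2308, 5/52=0.0962, 1/52=0.0192, 4/52=0.0769, 18/52=0.3462
Proportions for Swamp Sparrow (n=80): 19/80=0.2375, 8/80=0.1000, 11/80=0.1375, 1/80=0.0125, 16/80=0.2000, 5/80=0.0625, 13/80=0.1625, 7/80=0.0875
Σ|p₁ᵢ − p₂ᵢ| = 0.1606 + 0.0346 + 0.1183 + 0.2183 + 0.1038 + 0.0433 + 0.0856 + 0.2587 = 1.0232
D = 1 − ½ × 1.0232 = 1 − 0.51160 = 0.48840

0.49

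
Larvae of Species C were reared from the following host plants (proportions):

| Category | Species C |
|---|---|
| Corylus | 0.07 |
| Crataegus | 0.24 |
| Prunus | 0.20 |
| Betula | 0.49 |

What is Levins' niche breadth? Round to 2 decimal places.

Σpᵢ² = 0.07² + 0.24² + 0.20² + 0.49² = 0.0049 + 0.0576 + 0.0400 + 0.2401 = 0.3426
B = 1 / 0.3426 = 2.9189

2.92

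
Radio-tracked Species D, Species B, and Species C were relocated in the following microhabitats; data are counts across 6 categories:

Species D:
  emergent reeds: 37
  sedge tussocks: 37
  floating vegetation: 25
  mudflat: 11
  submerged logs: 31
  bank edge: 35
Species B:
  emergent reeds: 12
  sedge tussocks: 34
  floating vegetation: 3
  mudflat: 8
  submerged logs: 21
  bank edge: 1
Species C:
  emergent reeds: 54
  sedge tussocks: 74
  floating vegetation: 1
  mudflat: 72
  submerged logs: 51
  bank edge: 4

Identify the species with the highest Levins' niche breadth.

Species D

Proportions for Species D (n=176): 37/176=0.2102, 37/176=0.2102, 25/176=0.1420, 11/176=0.0625, 31/176=0.1761, 35/176=0.1989
Proportions for Species B (n=79): 12/79=0.1519, 34/79=0.4304, 3/79=0.0380, 8/79=0.1013, 21/79=0.2658, 1/79=0.0127
Proportions for Species C (n=256): 54/256=0.2109, 74/256=0.2891, 1/256=0.0039, 72/256=0.2813, 51/256=0.1992, 4/256=0.0156
Σp_Dᵢ² = 0.2102² + 0.2102² + 0.1420² + 0.0625² + 0.1761² + 0.1989² = 0.044184 + 0.044184 + 0.020164 + 0.003906 + 0.031011 + 0.039561 = 0.183010
B_D = 1 / 0.183010 = 5.4642
Σp_Bᵢ² = 0.1519² + 0.4304² + 0.0380² + 0.1013² + 0.2658² + 0.0127² = 0.023074 + 0.185244 + 0.001444 + 0.010262 + 0.070650 + 0.000161 = 0.290835
B_B = 1 / 0.290835 = 3.4384
Σp_Cᵢ² = 0.2109² + 0.2891² + 0.0039² + 0.2813² + 0.1992² + 0.0156² = 0.044479 + 0.083579 + 0.000015 + 0.079130 + 0.039681 + 0.000243 = 0.247127
B_C = 1 / 0.247127 = 4.0465
Highest B → broadest niche (most generalist): Species D (B = 5.46).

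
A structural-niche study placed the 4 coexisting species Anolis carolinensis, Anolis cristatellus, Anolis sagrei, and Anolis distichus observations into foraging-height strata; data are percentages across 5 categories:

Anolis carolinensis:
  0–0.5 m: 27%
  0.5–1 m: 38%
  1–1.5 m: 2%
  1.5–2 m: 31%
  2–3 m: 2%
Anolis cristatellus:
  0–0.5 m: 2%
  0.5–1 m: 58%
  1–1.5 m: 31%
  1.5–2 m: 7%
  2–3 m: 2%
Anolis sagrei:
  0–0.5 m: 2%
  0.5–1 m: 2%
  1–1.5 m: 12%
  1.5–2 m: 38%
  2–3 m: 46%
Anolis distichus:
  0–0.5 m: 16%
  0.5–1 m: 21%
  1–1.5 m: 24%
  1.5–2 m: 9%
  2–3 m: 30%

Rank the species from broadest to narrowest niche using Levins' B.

Convert percentages to proportions (divide by 100).
Σp_caroᵢ² = 0.27² + 0.38² + 0.02² + 0.31² + 0.02² = 0.0729 + 0.1444 + 0.0004 + 0.0961 + 0.0004 = 0.3142
B_caro = 1 / 0.3142 = 3.1827
Σp_crisᵢ² = 0.02² + 0.58² + 0.31² + 0.07² + 0.02² = 0.0004 + 0.3364 + 0.0961 + 0.0049 + 0.0004 = 0.4382
B_cris = 1 / 0.4382 = 2.2821
Σp_sagrᵢ² = 0.02² + 0.02² + 0.12² + 0.38² + 0.46² = 0.0004 + 0.0004 + 0.0144 + 0.1444 + 0.2116 = 0.3712
B_sagr = 1 / 0.3712 = 2.6940
Σp_distᵢ² = 0.16² + 0.21² + 0.24² + 0.09² + 0.30² = 0.0256 + 0.0441 + 0.0576 + 0.0081 + 0.0900 = 0.2254
B_dist = 1 / 0.2254 = 4.4366
Ranking by B (broadest → narrowest): Anolis distichus (4.44) > Anolis carolinensis (3.18) > Anolis sagrei (2.69) > Anolis cristatellus (2.28)

Anolis distichus > Anolis carolinensis > Anolis sagrei > Anolis cristatellus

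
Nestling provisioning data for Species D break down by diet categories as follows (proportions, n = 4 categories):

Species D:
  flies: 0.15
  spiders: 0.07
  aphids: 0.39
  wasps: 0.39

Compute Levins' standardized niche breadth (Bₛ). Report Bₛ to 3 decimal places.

Σpᵢ² = 0.15² + 0.07² + 0.39² + 0.39² = 0.0225 + 0.0049 + 0.1521 + 0.1521 = 0.3316
B = 1 / 0.3316 = 3.01568
Bₛ = (B − 1)/(n − 1) = (3.01568 − 1)/(4 − 1) = 2.01568/3 = 0.67189

0.672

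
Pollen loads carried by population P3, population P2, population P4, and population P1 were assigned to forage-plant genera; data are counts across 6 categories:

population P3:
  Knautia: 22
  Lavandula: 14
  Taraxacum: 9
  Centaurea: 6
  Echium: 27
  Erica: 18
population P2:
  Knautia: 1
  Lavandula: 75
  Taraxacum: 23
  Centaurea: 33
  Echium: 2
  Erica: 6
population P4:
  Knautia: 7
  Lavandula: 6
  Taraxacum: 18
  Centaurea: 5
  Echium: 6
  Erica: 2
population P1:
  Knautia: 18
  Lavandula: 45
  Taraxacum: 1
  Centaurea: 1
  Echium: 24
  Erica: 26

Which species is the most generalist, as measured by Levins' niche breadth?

Proportions for population P3 (n=96): 22/96=0.2292, 14/96=0.1458, 9/96=0.0938, 6/96=0.0625, 27/96=0.2813, 18/96=0.1875
Proportions for population P2 (n=140): 1/140=0.0071, 75/140=0.5357, 23/140=0.1643, 33/140=0.2357, 2/140=0.0143, 6/140=0.0429
Proportions for population P4 (n=44): 7/44=0.1591, 6/44=0.1364, 18/44=0.4091, 5/44=0.1136, 6/44=0.1364, 2/44=0.0455
Proportions for population P1 (n=115): 18/115=0.1565, 45/115=0.3913, 1/115=0.0087, 1/115=0.0087, 24/115=0.2087, 26/115=0.2261
Σp_P3ᵢ² = 0.2292² + 0.1458² + 0.0938² + 0.0625² + 0.2813² + 0.1875² = 0.052533 + 0.021258 + 0.008798 + 0.003906 + 0.079130 + 0.035156 = 0.200781
B_P3 = 1 / 0.200781 = 4.9806
Σp_P2ᵢ² = 0.0071² + 0.5357² + 0.1643² + 0.2357² + 0.0143² + 0.0429² = 0.000050 + 0.286974 + 0.026994 + 0.055554 + 0.000204 + 0.001840 = 0.371616
B_P2 = 1 / 0.371616 = 2.6909
Σp_P4ᵢ² = 0.1591² + 0.1364² + 0.4091² + 0.1136² + 0.1364² + 0.0455² = 0.025313 + 0.018605 + 0.167363 + 0.012905 + 0.018605 + 0.002070 = 0.244861
B_P4 = 1 / 0.244861 = 4.0839
Σp_P1ᵢ² = 0.1565² + 0.3913² + 0.0087² + 0.0087² + 0.2087² + 0.2261² = 0.024492 + 0.153116 + 0.000076 + 0.000076 + 0.043556 + 0.051121 = 0.272437
B_P1 = 1 / 0.272437 = 3.6706
Highest B → broadest niche (most generalist): population P3 (B = 4.98).

population P3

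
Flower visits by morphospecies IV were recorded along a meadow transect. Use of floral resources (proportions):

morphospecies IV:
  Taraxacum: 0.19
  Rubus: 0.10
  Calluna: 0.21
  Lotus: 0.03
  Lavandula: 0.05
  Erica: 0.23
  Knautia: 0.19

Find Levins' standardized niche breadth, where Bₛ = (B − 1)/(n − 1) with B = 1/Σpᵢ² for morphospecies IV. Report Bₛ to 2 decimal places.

Σpᵢ² = 0.19² + 0.10² + 0.21² + 0.03² + 0.05² + 0.23² + 0.19² = 0.0361 + 0.0100 + 0.0441 + 0.0009 + 0.0025 + 0.0529 + 0.0361 = 0.1826
B = 1 / 0.1826 = 5.4765
Bₛ = (B − 1)/(n − 1) = (5.4765 − 1)/(7 − 1) = 4.4765/6 = 0.7461

0.75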